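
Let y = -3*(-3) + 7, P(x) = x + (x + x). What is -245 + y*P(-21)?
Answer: -1253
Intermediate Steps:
P(x) = 3*x (P(x) = x + 2*x = 3*x)
y = 16 (y = 9 + 7 = 16)
-245 + y*P(-21) = -245 + 16*(3*(-21)) = -245 + 16*(-63) = -245 - 1008 = -1253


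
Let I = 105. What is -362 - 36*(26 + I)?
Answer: -5078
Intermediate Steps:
-362 - 36*(26 + I) = -362 - 36*(26 + 105) = -362 - 36*131 = -362 - 4716 = -5078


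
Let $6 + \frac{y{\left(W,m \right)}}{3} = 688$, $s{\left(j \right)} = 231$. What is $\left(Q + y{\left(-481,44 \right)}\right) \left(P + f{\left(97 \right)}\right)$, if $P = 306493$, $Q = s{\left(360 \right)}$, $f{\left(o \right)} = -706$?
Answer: $696276999$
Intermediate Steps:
$y{\left(W,m \right)} = 2046$ ($y{\left(W,m \right)} = -18 + 3 \cdot 688 = -18 + 2064 = 2046$)
$Q = 231$
$\left(Q + y{\left(-481,44 \right)}\right) \left(P + f{\left(97 \right)}\right) = \left(231 + 2046\right) \left(306493 - 706\right) = 2277 \cdot 305787 = 696276999$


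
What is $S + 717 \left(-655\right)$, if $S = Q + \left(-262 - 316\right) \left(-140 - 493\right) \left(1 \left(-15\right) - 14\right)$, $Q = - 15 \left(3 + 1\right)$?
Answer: $-11080041$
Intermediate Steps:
$Q = -60$ ($Q = \left(-15\right) 4 = -60$)
$S = -10610406$ ($S = -60 + \left(-262 - 316\right) \left(-140 - 493\right) \left(1 \left(-15\right) - 14\right) = -60 + \left(-578\right) \left(-633\right) \left(-15 - 14\right) = -60 + 365874 \left(-29\right) = -60 - 10610346 = -10610406$)
$S + 717 \left(-655\right) = -10610406 + 717 \left(-655\right) = -10610406 - 469635 = -11080041$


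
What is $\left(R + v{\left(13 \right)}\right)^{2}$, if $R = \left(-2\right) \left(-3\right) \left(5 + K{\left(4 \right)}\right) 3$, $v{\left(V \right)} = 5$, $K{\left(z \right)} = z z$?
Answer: $146689$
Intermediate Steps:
$K{\left(z \right)} = z^{2}$
$R = 378$ ($R = \left(-2\right) \left(-3\right) \left(5 + 4^{2}\right) 3 = 6 \left(5 + 16\right) 3 = 6 \cdot 21 \cdot 3 = 6 \cdot 63 = 378$)
$\left(R + v{\left(13 \right)}\right)^{2} = \left(378 + 5\right)^{2} = 383^{2} = 146689$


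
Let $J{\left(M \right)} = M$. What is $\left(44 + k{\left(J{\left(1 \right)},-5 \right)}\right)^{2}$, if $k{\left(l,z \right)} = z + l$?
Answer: $1600$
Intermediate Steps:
$k{\left(l,z \right)} = l + z$
$\left(44 + k{\left(J{\left(1 \right)},-5 \right)}\right)^{2} = \left(44 + \left(1 - 5\right)\right)^{2} = \left(44 - 4\right)^{2} = 40^{2} = 1600$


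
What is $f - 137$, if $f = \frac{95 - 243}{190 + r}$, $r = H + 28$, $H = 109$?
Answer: $- \frac{44947}{327} \approx -137.45$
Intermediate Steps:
$r = 137$ ($r = 109 + 28 = 137$)
$f = - \frac{148}{327}$ ($f = \frac{95 - 243}{190 + 137} = - \frac{148}{327} \approx -0.4526$)
$f - 137 = - \frac{148}{327} - 137 = - \frac{44947}{327}$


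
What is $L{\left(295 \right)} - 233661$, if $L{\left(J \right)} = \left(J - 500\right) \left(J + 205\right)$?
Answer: $-336161$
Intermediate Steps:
$L{\left(J \right)} = \left(-500 + J\right) \left(205 + J\right)$
$L{\left(295 \right)} - 233661 = \left(-102500 + 295^{2} - 87025\right) - 233661 = \left(-102500 + 87025 - 87025\right) - 233661 = -102500 - 233661 = -336161$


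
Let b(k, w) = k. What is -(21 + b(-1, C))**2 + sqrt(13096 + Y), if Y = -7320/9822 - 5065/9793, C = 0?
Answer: -400 + sqrt(3365314569055098611)/16031141 ≈ -285.57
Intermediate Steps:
Y = -20238865/16031141 (Y = -7320*1/9822 - 5065*1/9793 = -1220/1637 - 5065/9793 = -20238865/16031141 ≈ -1.2625)
-(21 + b(-1, C))**2 + sqrt(13096 + Y) = -(21 - 1)**2 + sqrt(13096 - 20238865/16031141) = -1*20**2 + sqrt(209923583671/16031141) = -1*400 + sqrt(3365314569055098611)/16031141 = -400 + sqrt(3365314569055098611)/16031141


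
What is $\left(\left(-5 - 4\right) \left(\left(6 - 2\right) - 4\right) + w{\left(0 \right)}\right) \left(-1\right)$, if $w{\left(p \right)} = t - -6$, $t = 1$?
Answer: $-7$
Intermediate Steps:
$w{\left(p \right)} = 7$ ($w{\left(p \right)} = 1 - -6 = 1 + 6 = 7$)
$\left(\left(-5 - 4\right) \left(\left(6 - 2\right) - 4\right) + w{\left(0 \right)}\right) \left(-1\right) = \left(\left(-5 - 4\right) \left(\left(6 - 2\right) - 4\right) + 7\right) \left(-1\right) = \left(- 9 \left(4 - 4\right) + 7\right) \left(-1\right) = \left(\left(-9\right) 0 + 7\right) \left(-1\right) = \left(0 + 7\right) \left(-1\right) = 7 \left(-1\right) = -7$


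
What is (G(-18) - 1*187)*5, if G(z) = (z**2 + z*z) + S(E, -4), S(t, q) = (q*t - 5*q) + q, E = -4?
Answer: 2465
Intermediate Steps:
S(t, q) = -4*q + q*t (S(t, q) = (-5*q + q*t) + q = -4*q + q*t)
G(z) = 32 + 2*z**2 (G(z) = (z**2 + z*z) - 4*(-4 - 4) = (z**2 + z**2) - 4*(-8) = 2*z**2 + 32 = 32 + 2*z**2)
(G(-18) - 1*187)*5 = ((32 + 2*(-18)**2) - 1*187)*5 = ((32 + 2*324) - 187)*5 = ((32 + 648) - 187)*5 = (680 - 187)*5 = 493*5 = 2465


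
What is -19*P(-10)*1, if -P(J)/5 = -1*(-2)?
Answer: 190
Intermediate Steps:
P(J) = -10 (P(J) = -(-5)*(-2) = -5*2 = -10)
-19*P(-10)*1 = -19*(-10)*1 = 190*1 = 190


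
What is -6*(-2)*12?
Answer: 144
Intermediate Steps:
-6*(-2)*12 = 12*12 = 144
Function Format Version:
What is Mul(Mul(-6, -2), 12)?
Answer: 144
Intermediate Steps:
Mul(Mul(-6, -2), 12) = Mul(12, 12) = 144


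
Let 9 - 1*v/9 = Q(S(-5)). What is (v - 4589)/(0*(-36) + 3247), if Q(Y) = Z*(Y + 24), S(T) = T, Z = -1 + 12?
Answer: -6389/3247 ≈ -1.9677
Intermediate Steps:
Z = 11
Q(Y) = 264 + 11*Y (Q(Y) = 11*(Y + 24) = 11*(24 + Y) = 264 + 11*Y)
v = -1800 (v = 81 - 9*(264 + 11*(-5)) = 81 - 9*(264 - 55) = 81 - 9*209 = 81 - 1881 = -1800)
(v - 4589)/(0*(-36) + 3247) = (-1800 - 4589)/(0*(-36) + 3247) = -6389/(0 + 3247) = -6389/3247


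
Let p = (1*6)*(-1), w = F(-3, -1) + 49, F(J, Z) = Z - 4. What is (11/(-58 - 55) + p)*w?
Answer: -30316/113 ≈ -268.28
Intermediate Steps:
F(J, Z) = -4 + Z
w = 44 (w = (-4 - 1) + 49 = -5 + 49 = 44)
p = -6 (p = 6*(-1) = -6)
(11/(-58 - 55) + p)*w = (11/(-58 - 55) - 6)*44 = (11/(-113) - 6)*44 = (11*(-1/113) - 6)*44 = (-11/113 - 6)*44 = -689/113*44 = -30316/113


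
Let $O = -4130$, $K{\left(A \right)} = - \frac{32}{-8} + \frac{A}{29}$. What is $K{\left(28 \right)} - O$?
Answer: $\frac{119914}{29} \approx 4135.0$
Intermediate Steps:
$K{\left(A \right)} = 4 + \frac{A}{29}$ ($K{\left(A \right)} = \left(-32\right) \left(- \frac{1}{8}\right) + A \frac{1}{29} = 4 + \frac{A}{29}$)
$K{\left(28 \right)} - O = \left(4 + \frac{1}{29} \cdot 28\right) - -4130 = \left(4 + \frac{28}{29}\right) + 4130 = \frac{144}{29} + 4130 = \frac{119914}{29}$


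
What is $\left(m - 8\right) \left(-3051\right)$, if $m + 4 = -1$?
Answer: $39663$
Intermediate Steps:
$m = -5$ ($m = -4 - 1 = -5$)
$\left(m - 8\right) \left(-3051\right) = \left(-5 - 8\right) \left(-3051\right) = \left(-13\right) \left(-3051\right) = 39663$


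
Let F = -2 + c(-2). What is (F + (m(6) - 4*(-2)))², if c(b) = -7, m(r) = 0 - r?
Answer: 49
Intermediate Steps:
m(r) = -r
F = -9 (F = -2 - 7 = -9)
(F + (m(6) - 4*(-2)))² = (-9 + (-1*6 - 4*(-2)))² = (-9 + (-6 + 8))² = (-9 + 2)² = (-7)² = 49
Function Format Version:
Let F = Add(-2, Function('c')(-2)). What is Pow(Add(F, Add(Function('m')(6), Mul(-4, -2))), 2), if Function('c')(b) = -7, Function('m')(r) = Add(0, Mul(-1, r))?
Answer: 49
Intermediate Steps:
Function('m')(r) = Mul(-1, r)
F = -9 (F = Add(-2, -7) = -9)
Pow(Add(F, Add(Function('m')(6), Mul(-4, -2))), 2) = Pow(Add(-9, Add(Mul(-1, 6), Mul(-4, -2))), 2) = Pow(Add(-9, Add(-6, 8)), 2) = Pow(Add(-9, 2), 2) = Pow(-7, 2) = 49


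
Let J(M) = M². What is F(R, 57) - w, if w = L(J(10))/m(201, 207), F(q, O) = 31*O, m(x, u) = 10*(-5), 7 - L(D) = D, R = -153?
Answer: 88257/50 ≈ 1765.1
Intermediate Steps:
L(D) = 7 - D
m(x, u) = -50
w = 93/50 (w = (7 - 1*10²)/(-50) = (7 - 1*100)*(-1/50) = (7 - 100)*(-1/50) = -93*(-1/50) = 93/50 ≈ 1.8600)
F(R, 57) - w = 31*57 - 1*93/50 = 1767 - 93/50 = 88257/50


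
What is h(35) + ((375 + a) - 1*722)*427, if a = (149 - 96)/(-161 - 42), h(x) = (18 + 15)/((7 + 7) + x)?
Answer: -210705609/1421 ≈ -1.4828e+5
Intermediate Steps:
h(x) = 33/(14 + x)
a = -53/203 (a = 53/(-203) = 53*(-1/203) = -53/203 ≈ -0.26108)
h(35) + ((375 + a) - 1*722)*427 = 33/(14 + 35) + ((375 - 53/203) - 1*722)*427 = 33/49 + (76072/203 - 722)*427 = 33*(1/49) - 70494/203*427 = 33/49 - 4300134/29 = -210705609/1421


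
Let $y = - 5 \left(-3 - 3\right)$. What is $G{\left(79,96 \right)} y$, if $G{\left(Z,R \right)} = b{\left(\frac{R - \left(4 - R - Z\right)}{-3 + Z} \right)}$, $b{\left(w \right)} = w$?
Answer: $\frac{4005}{38} \approx 105.39$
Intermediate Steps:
$G{\left(Z,R \right)} = \frac{-4 + Z + 2 R}{-3 + Z}$ ($G{\left(Z,R \right)} = \frac{R - \left(4 - R - Z\right)}{-3 + Z} = \frac{R + \left(-4 + R + Z\right)}{-3 + Z} = \frac{-4 + Z + 2 R}{-3 + Z}$)
$y = 30$ ($y = \left(-5\right) \left(-6\right) = 30$)
$G{\left(79,96 \right)} y = \frac{-4 + 79 + 2 \cdot 96}{-3 + 79} \cdot 30 = \frac{-4 + 79 + 192}{76} \cdot 30 = \frac{1}{76} \cdot 267 \cdot 30 = \frac{267}{76} \cdot 30 = \frac{4005}{38}$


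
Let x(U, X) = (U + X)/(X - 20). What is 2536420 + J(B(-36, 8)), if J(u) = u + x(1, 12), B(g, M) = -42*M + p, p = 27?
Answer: 20288875/8 ≈ 2.5361e+6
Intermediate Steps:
x(U, X) = (U + X)/(-20 + X)
B(g, M) = 27 - 42*M (B(g, M) = -42*M + 27 = 27 - 42*M)
J(u) = -13/8 + u (J(u) = u + (1 + 12)/(-20 + 12) = u + 13/(-8) = u - ⅛*13 = u - 13/8 = -13/8 + u)
2536420 + J(B(-36, 8)) = 2536420 + (-13/8 + (27 - 42*8)) = 2536420 + (-13/8 + (27 - 336)) = 2536420 + (-13/8 - 309) = 2536420 - 2485/8 = 20288875/8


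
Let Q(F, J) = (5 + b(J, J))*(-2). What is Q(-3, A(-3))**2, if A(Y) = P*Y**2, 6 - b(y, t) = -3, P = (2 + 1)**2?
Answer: 784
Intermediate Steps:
P = 9 (P = 3**2 = 9)
b(y, t) = 9 (b(y, t) = 6 - 1*(-3) = 6 + 3 = 9)
A(Y) = 9*Y**2
Q(F, J) = -28 (Q(F, J) = (5 + 9)*(-2) = 14*(-2) = -28)
Q(-3, A(-3))**2 = (-28)**2 = 784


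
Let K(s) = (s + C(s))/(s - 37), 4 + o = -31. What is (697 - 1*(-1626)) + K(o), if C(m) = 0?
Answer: 167291/72 ≈ 2323.5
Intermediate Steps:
o = -35 (o = -4 - 31 = -35)
K(s) = s/(-37 + s) (K(s) = (s + 0)/(s - 37) = s/(-37 + s))
(697 - 1*(-1626)) + K(o) = (697 - 1*(-1626)) - 35/(-37 - 35) = (697 + 1626) - 35/(-72) = 2323 - 35*(-1/72) = 2323 + 35/72 = 167291/72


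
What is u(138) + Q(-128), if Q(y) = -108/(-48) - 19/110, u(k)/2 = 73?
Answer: 32577/220 ≈ 148.08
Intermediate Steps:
u(k) = 146 (u(k) = 2*73 = 146)
Q(y) = 457/220 (Q(y) = -108*(-1/48) - 19*1/110 = 9/4 - 19/110 = 457/220)
u(138) + Q(-128) = 146 + 457/220 = 32577/220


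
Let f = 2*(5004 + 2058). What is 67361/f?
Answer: 67361/14124 ≈ 4.7693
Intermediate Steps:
f = 14124 (f = 2*7062 = 14124)
67361/f = 67361/14124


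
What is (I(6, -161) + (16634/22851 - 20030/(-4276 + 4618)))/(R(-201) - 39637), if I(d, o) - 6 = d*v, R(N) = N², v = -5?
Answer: -35532095/331705116 ≈ -0.10712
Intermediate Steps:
I(d, o) = 6 - 5*d (I(d, o) = 6 + d*(-5) = 6 - 5*d)
(I(6, -161) + (16634/22851 - 20030/(-4276 + 4618)))/(R(-201) - 39637) = ((6 - 5*6) + (16634/22851 - 20030/(-4276 + 4618)))/((-201)² - 39637) = ((6 - 30) + (16634*(1/22851) - 20030/342))/(40401 - 39637) = (-24 + (16634/22851 - 20030*1/342))/764 = (-24 + (16634/22851 - 10015/171))*(1/764) = (-24 - 25112039/434169)*(1/764) = -35532095/434169*1/764 = -35532095/331705116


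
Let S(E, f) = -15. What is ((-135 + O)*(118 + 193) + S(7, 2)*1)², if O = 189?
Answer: 281534841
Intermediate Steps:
((-135 + O)*(118 + 193) + S(7, 2)*1)² = ((-135 + 189)*(118 + 193) - 15*1)² = (54*311 - 15)² = (16794 - 15)² = 16779² = 281534841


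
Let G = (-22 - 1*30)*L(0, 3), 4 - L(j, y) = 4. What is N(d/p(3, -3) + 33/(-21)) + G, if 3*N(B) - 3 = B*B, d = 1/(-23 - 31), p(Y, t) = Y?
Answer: 7058389/3857868 ≈ 1.8296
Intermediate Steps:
L(j, y) = 0 (L(j, y) = 4 - 1*4 = 4 - 4 = 0)
d = -1/54 (d = 1/(-54) = -1/54 ≈ -0.018519)
N(B) = 1 + B²/3 (N(B) = 1 + (B*B)/3 = 1 + B²/3)
G = 0 (G = (-22 - 1*30)*0 = (-22 - 30)*0 = -52*0 = 0)
N(d/p(3, -3) + 33/(-21)) + G = (1 + (-1/54/3 + 33/(-21))²/3) + 0 = (1 + (-1/54*⅓ + 33*(-1/21))²/3) + 0 = (1 + (-1/162 - 11/7)²/3) + 0 = (1 + (-1789/1134)²/3) + 0 = (1 + (⅓)*(3200521/1285956)) + 0 = (1 + 3200521/3857868) + 0 = 7058389/3857868 + 0 = 7058389/3857868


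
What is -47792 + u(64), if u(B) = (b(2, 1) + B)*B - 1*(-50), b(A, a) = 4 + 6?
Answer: -43006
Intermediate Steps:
b(A, a) = 10
u(B) = 50 + B*(10 + B) (u(B) = (10 + B)*B - 1*(-50) = B*(10 + B) + 50 = 50 + B*(10 + B))
-47792 + u(64) = -47792 + (50 + 64² + 10*64) = -47792 + (50 + 4096 + 640) = -47792 + 4786 = -43006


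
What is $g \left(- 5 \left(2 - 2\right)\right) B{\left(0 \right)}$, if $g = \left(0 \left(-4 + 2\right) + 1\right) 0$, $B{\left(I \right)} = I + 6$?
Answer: $0$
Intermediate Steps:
$B{\left(I \right)} = 6 + I$
$g = 0$ ($g = \left(0 \left(-2\right) + 1\right) 0 = \left(0 + 1\right) 0 = 1 \cdot 0 = 0$)
$g \left(- 5 \left(2 - 2\right)\right) B{\left(0 \right)} = 0 \left(- 5 \left(2 - 2\right)\right) \left(6 + 0\right) = 0 \left(\left(-5\right) 0\right) 6 = 0 \cdot 0 \cdot 6 = 0 \cdot 6 = 0$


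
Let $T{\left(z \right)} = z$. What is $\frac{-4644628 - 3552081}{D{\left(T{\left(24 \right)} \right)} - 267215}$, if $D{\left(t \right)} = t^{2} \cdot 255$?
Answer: $\frac{8196709}{120335} \approx 68.116$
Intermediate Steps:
$D{\left(t \right)} = 255 t^{2}$
$\frac{-4644628 - 3552081}{D{\left(T{\left(24 \right)} \right)} - 267215} = \frac{-4644628 - 3552081}{255 \cdot 24^{2} - 267215} = - \frac{8196709}{255 \cdot 576 - 267215} = - \frac{8196709}{146880 - 267215} = - \frac{8196709}{-120335} = \left(-8196709\right) \left(- \frac{1}{120335}\right) = \frac{8196709}{120335}$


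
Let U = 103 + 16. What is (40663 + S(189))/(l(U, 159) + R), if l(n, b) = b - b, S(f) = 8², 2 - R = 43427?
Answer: -40727/43425 ≈ -0.93787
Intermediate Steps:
R = -43425 (R = 2 - 1*43427 = 2 - 43427 = -43425)
U = 119
S(f) = 64
l(n, b) = 0
(40663 + S(189))/(l(U, 159) + R) = (40663 + 64)/(0 - 43425) = 40727/(-43425) = 40727*(-1/43425) = -40727/43425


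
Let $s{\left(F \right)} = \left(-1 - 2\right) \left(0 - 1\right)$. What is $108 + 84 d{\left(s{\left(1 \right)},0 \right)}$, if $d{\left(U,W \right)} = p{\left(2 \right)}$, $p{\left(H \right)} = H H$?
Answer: $444$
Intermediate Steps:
$s{\left(F \right)} = 3$ ($s{\left(F \right)} = \left(-3\right) \left(-1\right) = 3$)
$p{\left(H \right)} = H^{2}$
$d{\left(U,W \right)} = 4$ ($d{\left(U,W \right)} = 2^{2} = 4$)
$108 + 84 d{\left(s{\left(1 \right)},0 \right)} = 108 + 84 \cdot 4 = 108 + 336 = 444$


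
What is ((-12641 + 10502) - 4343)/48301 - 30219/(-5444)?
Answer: 1424319911/262950644 ≈ 5.4167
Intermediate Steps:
((-12641 + 10502) - 4343)/48301 - 30219/(-5444) = (-2139 - 4343)*(1/48301) - 30219*(-1/5444) = -6482*1/48301 + 30219/5444 = -6482/48301 + 30219/5444 = 1424319911/262950644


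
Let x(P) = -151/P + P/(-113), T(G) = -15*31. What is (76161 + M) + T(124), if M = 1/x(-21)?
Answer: 1324985157/17504 ≈ 75696.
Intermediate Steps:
T(G) = -465
x(P) = -151/P - P/113 (x(P) = -151/P + P*(-1/113) = -151/P - P/113)
M = 2373/17504 (M = 1/(-151/(-21) - 1/113*(-21)) = 1/(-151*(-1/21) + 21/113) = 1/(151/21 + 21/113) = 1/(17504/2373) = 2373/17504 ≈ 0.13557)
(76161 + M) + T(124) = (76161 + 2373/17504) - 465 = 1333124517/17504 - 465 = 1324985157/17504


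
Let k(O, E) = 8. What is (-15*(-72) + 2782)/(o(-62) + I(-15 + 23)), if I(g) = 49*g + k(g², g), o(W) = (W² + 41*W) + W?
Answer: 1931/820 ≈ 2.3549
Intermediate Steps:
o(W) = W² + 42*W
I(g) = 8 + 49*g (I(g) = 49*g + 8 = 8 + 49*g)
(-15*(-72) + 2782)/(o(-62) + I(-15 + 23)) = (-15*(-72) + 2782)/(-62*(42 - 62) + (8 + 49*(-15 + 23))) = (1080 + 2782)/(-62*(-20) + (8 + 49*8)) = 3862/(1240 + (8 + 392)) = 3862/(1240 + 400) = 3862/1640 = 3862*(1/1640) = 1931/820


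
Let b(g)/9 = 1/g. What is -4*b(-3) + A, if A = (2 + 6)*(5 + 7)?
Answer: 108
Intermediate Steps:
b(g) = 9/g (b(g) = 9*(1/g) = 9/g)
A = 96 (A = 8*12 = 96)
-4*b(-3) + A = -36/(-3) + 96 = -36*(-1)/3 + 96 = -4*(-3) + 96 = 12 + 96 = 108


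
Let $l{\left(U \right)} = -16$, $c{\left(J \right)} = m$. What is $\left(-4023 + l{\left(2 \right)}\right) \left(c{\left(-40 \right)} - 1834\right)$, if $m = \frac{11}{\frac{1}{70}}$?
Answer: $4297496$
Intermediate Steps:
$m = 770$ ($m = 11 \frac{1}{\frac{1}{70}} = 11 \cdot 70 = 770$)
$c{\left(J \right)} = 770$
$\left(-4023 + l{\left(2 \right)}\right) \left(c{\left(-40 \right)} - 1834\right) = \left(-4023 - 16\right) \left(770 - 1834\right) = \left(-4039\right) \left(-1064\right) = 4297496$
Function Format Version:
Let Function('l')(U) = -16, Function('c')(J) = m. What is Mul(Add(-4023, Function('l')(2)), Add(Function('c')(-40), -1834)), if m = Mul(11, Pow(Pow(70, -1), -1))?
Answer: 4297496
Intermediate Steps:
m = 770 (m = Mul(11, Pow(Rational(1, 70), -1)) = Mul(11, 70) = 770)
Function('c')(J) = 770
Mul(Add(-4023, Function('l')(2)), Add(Function('c')(-40), -1834)) = Mul(Add(-4023, -16), Add(770, -1834)) = Mul(-4039, -1064) = 4297496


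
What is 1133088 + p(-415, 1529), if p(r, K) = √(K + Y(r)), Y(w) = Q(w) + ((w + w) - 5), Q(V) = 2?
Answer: 1133088 + 2*√174 ≈ 1.1331e+6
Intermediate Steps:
Y(w) = -3 + 2*w (Y(w) = 2 + ((w + w) - 5) = 2 + (2*w - 5) = 2 + (-5 + 2*w) = -3 + 2*w)
p(r, K) = √(-3 + K + 2*r) (p(r, K) = √(K + (-3 + 2*r)) = √(-3 + K + 2*r))
1133088 + p(-415, 1529) = 1133088 + √(-3 + 1529 + 2*(-415)) = 1133088 + √(-3 + 1529 - 830) = 1133088 + √696 = 1133088 + 2*√174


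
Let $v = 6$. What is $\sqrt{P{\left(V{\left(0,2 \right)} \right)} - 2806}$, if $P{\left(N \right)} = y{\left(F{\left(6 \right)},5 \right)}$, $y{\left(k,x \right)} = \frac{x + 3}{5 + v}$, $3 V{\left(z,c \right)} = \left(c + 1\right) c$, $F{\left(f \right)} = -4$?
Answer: $\frac{i \sqrt{339438}}{11} \approx 52.965 i$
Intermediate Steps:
$V{\left(z,c \right)} = \frac{c \left(1 + c\right)}{3}$ ($V{\left(z,c \right)} = \frac{\left(c + 1\right) c}{3} = \frac{\left(1 + c\right) c}{3} = \frac{c \left(1 + c\right)}{3}$)
$y{\left(k,x \right)} = \frac{3}{11} + \frac{x}{11}$ ($y{\left(k,x \right)} = \frac{x + 3}{5 + 6} = \frac{3 + x}{11} = \left(3 + x\right) \frac{1}{11} = \frac{3}{11} + \frac{x}{11}$)
$P{\left(N \right)} = \frac{8}{11}$ ($P{\left(N \right)} = \frac{3}{11} + \frac{1}{11} \cdot 5 = \frac{3}{11} + \frac{5}{11} = \frac{8}{11}$)
$\sqrt{P{\left(V{\left(0,2 \right)} \right)} - 2806} = \sqrt{\frac{8}{11} - 2806} = \sqrt{- \frac{30858}{11}} = \frac{i \sqrt{339438}}{11}$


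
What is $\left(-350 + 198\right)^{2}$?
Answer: $23104$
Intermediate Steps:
$\left(-350 + 198\right)^{2} = \left(-152\right)^{2} = 23104$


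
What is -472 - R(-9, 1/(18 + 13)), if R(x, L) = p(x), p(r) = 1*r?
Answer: -463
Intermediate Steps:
p(r) = r
R(x, L) = x
-472 - R(-9, 1/(18 + 13)) = -472 - 1*(-9) = -472 + 9 = -463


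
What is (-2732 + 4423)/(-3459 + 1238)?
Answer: -1691/2221 ≈ -0.76137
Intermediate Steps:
(-2732 + 4423)/(-3459 + 1238) = 1691/(-2221) = 1691*(-1/2221) = -1691/2221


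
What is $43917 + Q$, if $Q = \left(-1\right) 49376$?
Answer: $-5459$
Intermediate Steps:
$Q = -49376$
$43917 + Q = 43917 - 49376 = -5459$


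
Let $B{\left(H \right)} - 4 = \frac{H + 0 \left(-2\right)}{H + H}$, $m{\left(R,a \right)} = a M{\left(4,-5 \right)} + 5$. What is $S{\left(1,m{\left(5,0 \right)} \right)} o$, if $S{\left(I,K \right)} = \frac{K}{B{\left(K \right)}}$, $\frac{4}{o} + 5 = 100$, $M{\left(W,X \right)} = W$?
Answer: $\frac{8}{171} \approx 0.046784$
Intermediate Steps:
$m{\left(R,a \right)} = 5 + 4 a$ ($m{\left(R,a \right)} = a 4 + 5 = 4 a + 5 = 5 + 4 a$)
$B{\left(H \right)} = \frac{9}{2}$ ($B{\left(H \right)} = 4 + \frac{H + 0 \left(-2\right)}{H + H} = 4 + \frac{H + 0}{2 H} = 4 + H \frac{1}{2 H} = 4 + \frac{1}{2} = \frac{9}{2}$)
$o = \frac{4}{95}$ ($o = \frac{4}{-5 + 100} = \frac{4}{95} \approx 0.042105$)
$S{\left(I,K \right)} = \frac{2 K}{9}$ ($S{\left(I,K \right)} = \frac{K}{\frac{9}{2}} = K \frac{2}{9} = \frac{2 K}{9}$)
$S{\left(1,m{\left(5,0 \right)} \right)} o = \frac{2 \left(5 + 4 \cdot 0\right)}{9} \cdot \frac{4}{95} = \frac{2 \left(5 + 0\right)}{9} \cdot \frac{4}{95} = \frac{2}{9} \cdot 5 \cdot \frac{4}{95} = \frac{10}{9} \cdot \frac{4}{95} = \frac{8}{171}$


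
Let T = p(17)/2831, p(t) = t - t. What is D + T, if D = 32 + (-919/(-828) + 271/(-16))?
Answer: 53563/3312 ≈ 16.172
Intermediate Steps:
p(t) = 0
D = 53563/3312 (D = 32 + (-919*(-1/828) + 271*(-1/16)) = 32 + (919/828 - 271/16) = 32 - 52421/3312 = 53563/3312 ≈ 16.172)
T = 0 (T = 0/2831 = 0*(1/2831) = 0)
D + T = 53563/3312 + 0 = 53563/3312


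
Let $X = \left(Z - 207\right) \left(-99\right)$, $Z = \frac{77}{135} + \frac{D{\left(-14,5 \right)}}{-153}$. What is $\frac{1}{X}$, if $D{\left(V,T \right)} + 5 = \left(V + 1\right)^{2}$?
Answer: $\frac{255}{5238376} \approx 4.8679 \cdot 10^{-5}$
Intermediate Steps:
$D{\left(V,T \right)} = -5 + \left(1 + V\right)^{2}$ ($D{\left(V,T \right)} = -5 + \left(V + 1\right)^{2} = -5 + \left(1 + V\right)^{2}$)
$Z = - \frac{1151}{2295}$ ($Z = \frac{77}{135} + \frac{-5 + \left(1 - 14\right)^{2}}{-153} = 77 \cdot \frac{1}{135} + \left(-5 + \left(-13\right)^{2}\right) \left(- \frac{1}{153}\right) = \frac{77}{135} + \left(-5 + 169\right) \left(- \frac{1}{153}\right) = \frac{77}{135} + 164 \left(- \frac{1}{153}\right) = \frac{77}{135} - \frac{164}{153} = - \frac{1151}{2295} \approx -0.50152$)
$X = \frac{5238376}{255}$ ($X = \left(- \frac{1151}{2295} - 207\right) \left(-99\right) = \left(- \frac{476216}{2295}\right) \left(-99\right) = \frac{5238376}{255} \approx 20543.0$)
$\frac{1}{X} = \frac{1}{\frac{5238376}{255}} = \frac{255}{5238376}$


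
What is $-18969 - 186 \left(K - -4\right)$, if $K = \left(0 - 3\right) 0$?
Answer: $-19713$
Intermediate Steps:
$K = 0$ ($K = \left(-3\right) 0 = 0$)
$-18969 - 186 \left(K - -4\right) = -18969 - 186 \left(0 - -4\right) = -18969 - 186 \left(0 + 4\right) = -18969 - 186 \cdot 4 = -18969 - 744 = -19713$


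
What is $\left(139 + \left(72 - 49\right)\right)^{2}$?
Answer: $26244$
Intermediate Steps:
$\left(139 + \left(72 - 49\right)\right)^{2} = \left(139 + 23\right)^{2} = 162^{2} = 26244$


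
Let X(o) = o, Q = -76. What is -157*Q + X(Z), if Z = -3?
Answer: 11929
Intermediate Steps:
-157*Q + X(Z) = -157*(-76) - 3 = 11932 - 3 = 11929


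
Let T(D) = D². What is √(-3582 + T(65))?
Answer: √643 ≈ 25.357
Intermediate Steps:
√(-3582 + T(65)) = √(-3582 + 65²) = √(-3582 + 4225) = √643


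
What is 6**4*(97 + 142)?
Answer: 309744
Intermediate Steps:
6**4*(97 + 142) = 1296*239 = 309744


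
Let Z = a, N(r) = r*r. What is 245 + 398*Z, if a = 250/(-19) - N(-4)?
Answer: -215837/19 ≈ -11360.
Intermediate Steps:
N(r) = r²
a = -554/19 (a = 250/(-19) - 1*(-4)² = 250*(-1/19) - 1*16 = -250/19 - 16 = -554/19 ≈ -29.158)
Z = -554/19 ≈ -29.158
245 + 398*Z = 245 + 398*(-554/19) = 245 - 220492/19 = -215837/19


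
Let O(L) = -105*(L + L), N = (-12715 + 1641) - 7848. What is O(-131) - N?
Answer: 46432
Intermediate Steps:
N = -18922 (N = -11074 - 7848 = -18922)
O(L) = -210*L
O(-131) - N = -210*(-131) - 1*(-18922) = 27510 + 18922 = 46432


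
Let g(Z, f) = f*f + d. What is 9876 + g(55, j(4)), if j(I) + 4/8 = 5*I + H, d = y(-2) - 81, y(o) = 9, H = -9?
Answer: 39657/4 ≈ 9914.3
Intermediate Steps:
d = -72 (d = 9 - 81 = -72)
j(I) = -19/2 + 5*I (j(I) = -1/2 + (5*I - 9) = -1/2 + (-9 + 5*I) = -19/2 + 5*I)
g(Z, f) = -72 + f**2 (g(Z, f) = f*f - 72 = f**2 - 72 = -72 + f**2)
9876 + g(55, j(4)) = 9876 + (-72 + (-19/2 + 5*4)**2) = 9876 + (-72 + (-19/2 + 20)**2) = 9876 + (-72 + (21/2)**2) = 9876 + (-72 + 441/4) = 9876 + 153/4 = 39657/4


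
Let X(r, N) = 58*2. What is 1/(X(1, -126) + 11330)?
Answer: 1/11446 ≈ 8.7367e-5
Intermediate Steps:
X(r, N) = 116
1/(X(1, -126) + 11330) = 1/(116 + 11330) = 1/11446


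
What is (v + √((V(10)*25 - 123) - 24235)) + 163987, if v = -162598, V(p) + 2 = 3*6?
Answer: 1389 + 33*I*√22 ≈ 1389.0 + 154.78*I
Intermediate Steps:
V(p) = 16 (V(p) = -2 + 3*6 = -2 + 18 = 16)
(v + √((V(10)*25 - 123) - 24235)) + 163987 = (-162598 + √((16*25 - 123) - 24235)) + 163987 = (-162598 + √((400 - 123) - 24235)) + 163987 = (-162598 + √(277 - 24235)) + 163987 = (-162598 + √(-23958)) + 163987 = (-162598 + 33*I*√22) + 163987 = 1389 + 33*I*√22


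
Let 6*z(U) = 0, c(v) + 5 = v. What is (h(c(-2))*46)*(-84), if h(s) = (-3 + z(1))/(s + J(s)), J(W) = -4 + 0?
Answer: -11592/11 ≈ -1053.8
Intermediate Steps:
c(v) = -5 + v
J(W) = -4
z(U) = 0 (z(U) = (⅙)*0 = 0)
h(s) = -3/(-4 + s) (h(s) = (-3 + 0)/(s - 4) = -3/(-4 + s))
(h(c(-2))*46)*(-84) = (-3/(-4 + (-5 - 2))*46)*(-84) = (-3/(-4 - 7)*46)*(-84) = (-3/(-11)*46)*(-84) = (-3*(-1/11)*46)*(-84) = ((3/11)*46)*(-84) = (138/11)*(-84) = -11592/11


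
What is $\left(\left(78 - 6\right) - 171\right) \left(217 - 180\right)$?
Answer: $-3663$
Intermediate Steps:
$\left(\left(78 - 6\right) - 171\right) \left(217 - 180\right) = \left(72 - 171\right) 37 = \left(-99\right) 37 = -3663$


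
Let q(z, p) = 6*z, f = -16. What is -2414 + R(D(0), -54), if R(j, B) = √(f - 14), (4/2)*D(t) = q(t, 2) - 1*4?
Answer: -2414 + I*√30 ≈ -2414.0 + 5.4772*I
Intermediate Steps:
D(t) = -2 + 3*t (D(t) = (6*t - 1*4)/2 = (6*t - 4)/2 = (-4 + 6*t)/2 = -2 + 3*t)
R(j, B) = I*√30 (R(j, B) = √(-16 - 14) = √(-30) = I*√30)
-2414 + R(D(0), -54) = -2414 + I*√30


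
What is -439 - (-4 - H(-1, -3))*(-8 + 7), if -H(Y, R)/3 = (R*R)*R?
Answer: -524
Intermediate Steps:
H(Y, R) = -3*R³ (H(Y, R) = -3*R*R*R = -3*R²*R = -3*R³)
-439 - (-4 - H(-1, -3))*(-8 + 7) = -439 - (-4 - (-3)*(-3)³)*(-8 + 7) = -439 - (-4 - (-3)*(-27))*(-1) = -439 - (-4 - 1*81)*(-1) = -439 - (-4 - 81)*(-1) = -439 - (-85)*(-1) = -439 - 1*85 = -439 - 85 = -524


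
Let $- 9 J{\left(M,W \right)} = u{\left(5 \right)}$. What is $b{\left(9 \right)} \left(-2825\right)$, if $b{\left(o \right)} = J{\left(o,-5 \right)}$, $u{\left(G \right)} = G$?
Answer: $\frac{14125}{9} \approx 1569.4$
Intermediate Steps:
$J{\left(M,W \right)} = - \frac{5}{9}$ ($J{\left(M,W \right)} = \left(- \frac{1}{9}\right) 5 = - \frac{5}{9}$)
$b{\left(o \right)} = - \frac{5}{9}$
$b{\left(9 \right)} \left(-2825\right) = \left(- \frac{5}{9}\right) \left(-2825\right) = \frac{14125}{9}$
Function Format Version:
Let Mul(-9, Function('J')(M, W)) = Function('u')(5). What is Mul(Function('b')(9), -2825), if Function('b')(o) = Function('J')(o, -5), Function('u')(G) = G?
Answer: Rational(14125, 9) ≈ 1569.4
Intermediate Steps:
Function('J')(M, W) = Rational(-5, 9) (Function('J')(M, W) = Mul(Rational(-1, 9), 5) = Rational(-5, 9))
Function('b')(o) = Rational(-5, 9)
Mul(Function('b')(9), -2825) = Mul(Rational(-5, 9), -2825) = Rational(14125, 9)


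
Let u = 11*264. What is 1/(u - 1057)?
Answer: 1/1847 ≈ 0.00054142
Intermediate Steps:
u = 2904
1/(u - 1057) = 1/(2904 - 1057) = 1/1847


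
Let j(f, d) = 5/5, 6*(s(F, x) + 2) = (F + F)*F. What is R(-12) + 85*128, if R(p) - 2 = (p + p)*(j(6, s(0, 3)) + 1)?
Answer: 10834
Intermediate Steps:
s(F, x) = -2 + F²/3 (s(F, x) = -2 + ((F + F)*F)/6 = -2 + ((2*F)*F)/6 = -2 + (2*F²)/6 = -2 + F²/3)
j(f, d) = 1 (j(f, d) = 5*(⅕) = 1)
R(p) = 2 + 4*p (R(p) = 2 + (p + p)*(1 + 1) = 2 + (2*p)*2 = 2 + 4*p)
R(-12) + 85*128 = (2 + 4*(-12)) + 85*128 = (2 - 48) + 10880 = -46 + 10880 = 10834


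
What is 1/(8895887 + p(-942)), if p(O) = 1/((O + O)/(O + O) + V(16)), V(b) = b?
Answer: 17/151230080 ≈ 1.1241e-7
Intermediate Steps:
p(O) = 1/17 (p(O) = 1/((O + O)/(O + O) + 16) = 1/((2*O)/((2*O)) + 16) = 1/((2*O)*(1/(2*O)) + 16) = 1/(1 + 16) = 1/17)
1/(8895887 + p(-942)) = 1/(8895887 + 1/17) = 1/(151230080/17) = 17/151230080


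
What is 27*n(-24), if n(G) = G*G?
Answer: 15552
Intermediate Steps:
n(G) = G**2
27*n(-24) = 27*(-24)**2 = 27*576 = 15552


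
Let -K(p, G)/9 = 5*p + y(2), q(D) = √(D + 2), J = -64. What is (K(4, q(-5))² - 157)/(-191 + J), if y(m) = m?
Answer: -39047/255 ≈ -153.13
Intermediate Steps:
q(D) = √(2 + D)
K(p, G) = -18 - 45*p (K(p, G) = -9*(5*p + 2) = -9*(2 + 5*p) = -18 - 45*p)
(K(4, q(-5))² - 157)/(-191 + J) = ((-18 - 45*4)² - 157)/(-191 - 64) = ((-18 - 180)² - 157)/(-255) = ((-198)² - 157)*(-1/255) = (39204 - 157)*(-1/255) = 39047*(-1/255) = -39047/255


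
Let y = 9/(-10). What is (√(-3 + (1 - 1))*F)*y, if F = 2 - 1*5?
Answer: 27*I*√3/10 ≈ 4.6765*I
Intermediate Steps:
F = -3 (F = 2 - 5 = -3)
y = -9/10 (y = 9*(-⅒) = -9/10 ≈ -0.90000)
(√(-3 + (1 - 1))*F)*y = (√(-3 + (1 - 1))*(-3))*(-9/10) = (√(-3 + 0)*(-3))*(-9/10) = (√(-3)*(-3))*(-9/10) = ((I*√3)*(-3))*(-9/10) = -3*I*√3*(-9/10) = 27*I*√3/10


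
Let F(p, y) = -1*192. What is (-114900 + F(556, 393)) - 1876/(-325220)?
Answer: -1336793513/11615 ≈ -1.1509e+5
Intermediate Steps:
F(p, y) = -192
(-114900 + F(556, 393)) - 1876/(-325220) = (-114900 - 192) - 1876/(-325220) = -115092 - 1876*(-1/325220) = -115092 + 67/11615 = -1336793513/11615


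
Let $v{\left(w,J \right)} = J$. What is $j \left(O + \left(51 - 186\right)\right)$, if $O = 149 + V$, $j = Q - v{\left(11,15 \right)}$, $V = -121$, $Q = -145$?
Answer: $17120$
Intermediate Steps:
$j = -160$ ($j = -145 - 15 = -160$)
$O = 28$ ($O = 149 - 121 = 28$)
$j \left(O + \left(51 - 186\right)\right) = - 160 \left(28 + \left(51 - 186\right)\right) = - 160 \left(28 - 135\right) = \left(-160\right) \left(-107\right) = 17120$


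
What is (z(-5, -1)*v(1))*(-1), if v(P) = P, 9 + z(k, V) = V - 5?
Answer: 15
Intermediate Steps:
z(k, V) = -14 + V (z(k, V) = -9 + (V - 5) = -9 + (-5 + V) = -14 + V)
(z(-5, -1)*v(1))*(-1) = ((-14 - 1)*1)*(-1) = -15*1*(-1) = -15*(-1) = 15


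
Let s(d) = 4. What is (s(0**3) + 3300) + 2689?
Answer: 5993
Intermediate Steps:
(s(0**3) + 3300) + 2689 = (4 + 3300) + 2689 = 3304 + 2689 = 5993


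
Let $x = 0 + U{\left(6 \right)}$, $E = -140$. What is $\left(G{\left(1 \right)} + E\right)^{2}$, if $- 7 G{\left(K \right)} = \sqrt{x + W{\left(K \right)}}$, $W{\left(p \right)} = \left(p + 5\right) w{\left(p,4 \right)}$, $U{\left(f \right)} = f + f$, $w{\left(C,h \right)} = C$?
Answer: $\frac{960418}{49} + 120 \sqrt{2} \approx 19770.0$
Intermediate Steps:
$U{\left(f \right)} = 2 f$
$W{\left(p \right)} = p \left(5 + p\right)$ ($W{\left(p \right)} = \left(p + 5\right) p = \left(5 + p\right) p = p \left(5 + p\right)$)
$x = 12$ ($x = 0 + 2 \cdot 6 = 0 + 12 = 12$)
$G{\left(K \right)} = - \frac{\sqrt{12 + K \left(5 + K\right)}}{7}$
$\left(G{\left(1 \right)} + E\right)^{2} = \left(- \frac{\sqrt{12 + 1 \left(5 + 1\right)}}{7} - 140\right)^{2} = \left(- \frac{\sqrt{12 + 1 \cdot 6}}{7} - 140\right)^{2} = \left(- \frac{\sqrt{12 + 6}}{7} - 140\right)^{2} = \left(- \frac{\sqrt{18}}{7} - 140\right)^{2} = \left(- \frac{3 \sqrt{2}}{7} - 140\right)^{2} = \left(-140 - \frac{3 \sqrt{2}}{7}\right)^{2}$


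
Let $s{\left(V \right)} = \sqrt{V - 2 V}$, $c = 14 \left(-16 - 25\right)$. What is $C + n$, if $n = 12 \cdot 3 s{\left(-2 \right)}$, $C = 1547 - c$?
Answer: $2121 + 36 \sqrt{2} \approx 2171.9$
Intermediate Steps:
$c = -574$ ($c = 14 \left(-41\right) = -574$)
$s{\left(V \right)} = \sqrt{- V}$
$C = 2121$ ($C = 1547 - -574 = 1547 + 574 = 2121$)
$n = 36 \sqrt{2}$ ($n = 12 \cdot 3 \sqrt{\left(-1\right) \left(-2\right)} = 36 \sqrt{2} \approx 50.912$)
$C + n = 2121 + 36 \sqrt{2}$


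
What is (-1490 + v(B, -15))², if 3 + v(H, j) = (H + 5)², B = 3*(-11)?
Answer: 502681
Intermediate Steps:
B = -33
v(H, j) = -3 + (5 + H)² (v(H, j) = -3 + (H + 5)² = -3 + (5 + H)²)
(-1490 + v(B, -15))² = (-1490 + (-3 + (5 - 33)²))² = (-1490 + (-3 + (-28)²))² = (-1490 + (-3 + 784))² = (-1490 + 781)² = (-709)² = 502681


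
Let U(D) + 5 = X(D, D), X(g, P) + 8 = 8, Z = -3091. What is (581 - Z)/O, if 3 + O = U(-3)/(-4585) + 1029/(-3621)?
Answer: -4064239368/3633781 ≈ -1118.5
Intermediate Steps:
X(g, P) = 0 (X(g, P) = -8 + 8 = 0)
U(D) = -5 (U(D) = -5 + 0 = -5)
O = -3633781/1106819 (O = -3 + (-5/(-4585) + 1029/(-3621)) = -3 + (-5*(-1/4585) + 1029*(-1/3621)) = -3 + (1/917 - 343/1207) = -3 - 313324/1106819 = -3633781/1106819 ≈ -3.2831)
(581 - Z)/O = (581 - 1*(-3091))/(-3633781/1106819) = (581 + 3091)*(-1106819/3633781) = 3672*(-1106819/3633781) = -4064239368/3633781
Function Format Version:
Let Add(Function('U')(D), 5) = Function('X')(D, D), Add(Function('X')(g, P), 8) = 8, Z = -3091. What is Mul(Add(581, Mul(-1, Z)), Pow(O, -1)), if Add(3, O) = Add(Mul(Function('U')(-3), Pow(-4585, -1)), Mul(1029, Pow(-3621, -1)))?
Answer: Rational(-4064239368, 3633781) ≈ -1118.5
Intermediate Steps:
Function('X')(g, P) = 0 (Function('X')(g, P) = Add(-8, 8) = 0)
Function('U')(D) = -5 (Function('U')(D) = Add(-5, 0) = -5)
O = Rational(-3633781, 1106819) (O = Add(-3, Add(Mul(-5, Pow(-4585, -1)), Mul(1029, Pow(-3621, -1)))) = Add(-3, Add(Mul(-5, Rational(-1, 4585)), Mul(1029, Rational(-1, 3621)))) = Add(-3, Add(Rational(1, 917), Rational(-343, 1207))) = Add(-3, Rational(-313324, 1106819)) = Rational(-3633781, 1106819) ≈ -3.2831)
Mul(Add(581, Mul(-1, Z)), Pow(O, -1)) = Mul(Add(581, Mul(-1, -3091)), Pow(Rational(-3633781, 1106819), -1)) = Mul(Add(581, 3091), Rational(-1106819, 3633781)) = Mul(3672, Rational(-1106819, 3633781)) = Rational(-4064239368, 3633781)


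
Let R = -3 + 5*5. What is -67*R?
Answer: -1474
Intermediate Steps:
R = 22 (R = -3 + 25 = 22)
-67*R = -67*22 = -1474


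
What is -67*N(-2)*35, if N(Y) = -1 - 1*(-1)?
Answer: 0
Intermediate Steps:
N(Y) = 0 (N(Y) = -1 + 1 = 0)
-67*N(-2)*35 = -67*0*35 = 0*35 = 0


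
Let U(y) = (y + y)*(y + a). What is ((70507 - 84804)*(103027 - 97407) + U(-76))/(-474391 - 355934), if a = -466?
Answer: 80266756/830325 ≈ 96.669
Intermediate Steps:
U(y) = 2*y*(-466 + y) (U(y) = (y + y)*(y - 466) = (2*y)*(-466 + y) = 2*y*(-466 + y))
((70507 - 84804)*(103027 - 97407) + U(-76))/(-474391 - 355934) = ((70507 - 84804)*(103027 - 97407) + 2*(-76)*(-466 - 76))/(-474391 - 355934) = (-14297*5620 + 2*(-76)*(-542))/(-830325) = (-80349140 + 82384)*(-1/830325) = -80266756*(-1/830325) = 80266756/830325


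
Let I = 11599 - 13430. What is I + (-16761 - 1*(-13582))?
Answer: -5010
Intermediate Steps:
I = -1831
I + (-16761 - 1*(-13582)) = -1831 + (-16761 - 1*(-13582)) = -1831 + (-16761 + 13582) = -1831 - 3179 = -5010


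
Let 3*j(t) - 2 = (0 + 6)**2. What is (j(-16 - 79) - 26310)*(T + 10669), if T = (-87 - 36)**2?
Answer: -2035255816/3 ≈ -6.7842e+8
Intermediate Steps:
j(t) = 38/3 (j(t) = 2/3 + (0 + 6)**2/3 = 2/3 + (1/3)*6**2 = 2/3 + (1/3)*36 = 2/3 + 12 = 38/3)
T = 15129 (T = (-123)**2 = 15129)
(j(-16 - 79) - 26310)*(T + 10669) = (38/3 - 26310)*(15129 + 10669) = -78892/3*25798 = -2035255816/3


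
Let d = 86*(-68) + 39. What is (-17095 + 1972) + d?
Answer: -20932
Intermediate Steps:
d = -5809 (d = -5848 + 39 = -5809)
(-17095 + 1972) + d = (-17095 + 1972) - 5809 = -15123 - 5809 = -20932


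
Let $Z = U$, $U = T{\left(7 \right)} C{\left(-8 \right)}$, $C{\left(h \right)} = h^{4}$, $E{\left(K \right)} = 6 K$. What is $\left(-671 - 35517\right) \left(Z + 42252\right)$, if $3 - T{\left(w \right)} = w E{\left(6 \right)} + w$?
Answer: $36416852912$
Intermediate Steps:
$T{\left(w \right)} = 3 - 37 w$ ($T{\left(w \right)} = 3 - \left(w 6 \cdot 6 + w\right) = 3 - \left(w 36 + w\right) = 3 - \left(36 w + w\right) = 3 - 37 w$)
$U = -1048576$ ($U = \left(3 - 259\right) \left(-8\right)^{4} = \left(3 - 259\right) 4096 = \left(-256\right) 4096 = -1048576$)
$Z = -1048576$
$\left(-671 - 35517\right) \left(Z + 42252\right) = \left(-671 - 35517\right) \left(-1048576 + 42252\right) = \left(-36188\right) \left(-1006324\right) = 36416852912$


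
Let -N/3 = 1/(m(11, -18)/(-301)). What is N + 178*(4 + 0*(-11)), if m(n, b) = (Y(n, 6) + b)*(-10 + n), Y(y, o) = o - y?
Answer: 15473/23 ≈ 672.74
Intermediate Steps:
m(n, b) = (-10 + n)*(6 + b - n) (m(n, b) = ((6 - n) + b)*(-10 + n) = (6 + b - n)*(-10 + n) = (-10 + n)*(6 + b - n))
N = -903/23 (N = -3*(-301/(-60 - 1*11² - 10*(-18) + 16*11 - 18*11)) = -3*(-301/(-60 - 1*121 + 180 + 176 - 198)) = -3*(-301/(-60 - 121 + 180 + 176 - 198)) = -3/((-23*(-1/301))) = -3/23/301 = -3*301/23 = -903/23 ≈ -39.261)
N + 178*(4 + 0*(-11)) = -903/23 + 178*(4 + 0*(-11)) = -903/23 + 178*(4 + 0) = -903/23 + 178*4 = -903/23 + 712 = 15473/23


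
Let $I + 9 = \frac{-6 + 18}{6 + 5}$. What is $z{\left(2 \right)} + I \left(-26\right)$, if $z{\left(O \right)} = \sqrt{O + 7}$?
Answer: $\frac{2295}{11} \approx 208.64$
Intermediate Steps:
$z{\left(O \right)} = \sqrt{7 + O}$
$I = - \frac{87}{11}$ ($I = -9 + \frac{-6 + 18}{6 + 5} = -9 + \frac{12}{11} = - \frac{87}{11} \approx -7.9091$)
$z{\left(2 \right)} + I \left(-26\right) = \sqrt{7 + 2} - - \frac{2262}{11} = \sqrt{9} + \frac{2262}{11} = 3 + \frac{2262}{11} = \frac{2295}{11}$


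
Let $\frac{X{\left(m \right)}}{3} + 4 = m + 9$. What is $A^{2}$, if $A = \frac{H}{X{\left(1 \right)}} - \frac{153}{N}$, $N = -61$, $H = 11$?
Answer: $\frac{11730625}{1205604} \approx 9.7301$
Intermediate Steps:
$X{\left(m \right)} = 15 + 3 m$ ($X{\left(m \right)} = -12 + 3 \left(m + 9\right) = -12 + 3 \left(9 + m\right) = -12 + \left(27 + 3 m\right) = 15 + 3 m$)
$A = \frac{3425}{1098}$ ($A = \frac{11}{15 + 3 \cdot 1} - \frac{153}{-61} = \frac{11}{15 + 3} - - \frac{153}{61} = \frac{11}{18} + \frac{153}{61} = \frac{3425}{1098} \approx 3.1193$)
$A^{2} = \left(\frac{3425}{1098}\right)^{2} = \frac{11730625}{1205604}$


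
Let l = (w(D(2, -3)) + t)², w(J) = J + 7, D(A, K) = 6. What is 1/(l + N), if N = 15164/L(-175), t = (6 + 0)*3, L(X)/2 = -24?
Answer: 12/7741 ≈ 0.0015502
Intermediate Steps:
w(J) = 7 + J
L(X) = -48 (L(X) = 2*(-24) = -48)
t = 18 (t = 6*3 = 18)
N = -3791/12 (N = 15164/(-48) = 15164*(-1/48) = -3791/12 ≈ -315.92)
l = 961 (l = ((7 + 6) + 18)² = (13 + 18)² = 31² = 961)
1/(l + N) = 1/(961 - 3791/12) = 1/(7741/12) = 12/7741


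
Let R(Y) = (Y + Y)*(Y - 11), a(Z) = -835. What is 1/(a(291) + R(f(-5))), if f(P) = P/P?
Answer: -1/855 ≈ -0.0011696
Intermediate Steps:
f(P) = 1
R(Y) = 2*Y*(-11 + Y) (R(Y) = (2*Y)*(-11 + Y) = 2*Y*(-11 + Y))
1/(a(291) + R(f(-5))) = 1/(-835 + 2*1*(-11 + 1)) = 1/(-835 + 2*1*(-10)) = 1/(-835 - 20) = 1/(-855) = -1/855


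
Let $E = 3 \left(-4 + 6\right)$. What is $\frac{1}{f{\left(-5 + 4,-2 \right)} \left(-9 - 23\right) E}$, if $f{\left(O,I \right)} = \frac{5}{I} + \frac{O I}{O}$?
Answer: $\frac{1}{864} \approx 0.0011574$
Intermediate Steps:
$E = 6$ ($E = 3 \cdot 2 = 6$)
$f{\left(O,I \right)} = I + \frac{5}{I}$ ($f{\left(O,I \right)} = \frac{5}{I} + \frac{I O}{O} = \frac{5}{I} + I = I + \frac{5}{I}$)
$\frac{1}{f{\left(-5 + 4,-2 \right)} \left(-9 - 23\right) E} = \frac{1}{\left(-2 + \frac{5}{-2}\right) \left(-9 - 23\right) 6} = \frac{1}{\left(-2 + 5 \left(- \frac{1}{2}\right)\right) \left(-9 - 23\right) 6} = \frac{1}{\left(-2 - \frac{5}{2}\right) \left(-32\right) 6} = \frac{1}{\left(- \frac{9}{2}\right) \left(-32\right) 6} = \frac{1}{144 \cdot 6} = \frac{1}{864}$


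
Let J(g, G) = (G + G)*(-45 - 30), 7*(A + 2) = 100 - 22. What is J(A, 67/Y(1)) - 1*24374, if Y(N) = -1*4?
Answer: -43723/2 ≈ -21862.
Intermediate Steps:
Y(N) = -4
A = 64/7 (A = -2 + (100 - 22)/7 = -2 + (1/7)*78 = -2 + 78/7 = 64/7 ≈ 9.1429)
J(g, G) = -150*G (J(g, G) = (2*G)*(-75) = -150*G)
J(A, 67/Y(1)) - 1*24374 = -10050/(-4) - 1*24374 = -10050*(-1)/4 - 24374 = -150*(-67/4) - 24374 = 5025/2 - 24374 = -43723/2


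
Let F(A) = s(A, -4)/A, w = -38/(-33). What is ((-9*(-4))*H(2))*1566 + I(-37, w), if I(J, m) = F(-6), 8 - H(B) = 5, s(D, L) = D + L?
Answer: 507389/3 ≈ 1.6913e+5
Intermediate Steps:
H(B) = 3 (H(B) = 8 - 1*5 = 8 - 5 = 3)
w = 38/33 (w = -38*(-1/33) = 38/33 ≈ 1.1515)
F(A) = (-4 + A)/A (F(A) = (A - 4)/A = (-4 + A)/A)
I(J, m) = 5/3 (I(J, m) = (-4 - 6)/(-6) = -⅙*(-10) = 5/3)
((-9*(-4))*H(2))*1566 + I(-37, w) = (-9*(-4)*3)*1566 + 5/3 = (36*3)*1566 + 5/3 = 108*1566 + 5/3 = 169128 + 5/3 = 507389/3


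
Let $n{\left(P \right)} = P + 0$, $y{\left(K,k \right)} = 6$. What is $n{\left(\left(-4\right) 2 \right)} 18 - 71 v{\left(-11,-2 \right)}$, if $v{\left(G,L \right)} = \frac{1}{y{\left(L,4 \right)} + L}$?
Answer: $- \frac{647}{4} \approx -161.75$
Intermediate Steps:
$n{\left(P \right)} = P$
$v{\left(G,L \right)} = \frac{1}{6 + L}$
$n{\left(\left(-4\right) 2 \right)} 18 - 71 v{\left(-11,-2 \right)} = \left(-4\right) 2 \cdot 18 - \frac{71}{6 - 2} = \left(-8\right) 18 - \frac{71}{4} = -144 - \frac{71}{4} = - \frac{647}{4}$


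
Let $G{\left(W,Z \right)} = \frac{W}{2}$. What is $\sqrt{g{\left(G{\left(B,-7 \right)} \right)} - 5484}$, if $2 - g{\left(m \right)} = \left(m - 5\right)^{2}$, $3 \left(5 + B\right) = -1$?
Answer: $\frac{i \sqrt{49867}}{3} \approx 74.436 i$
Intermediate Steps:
$B = - \frac{16}{3}$ ($B = -5 + \frac{1}{3} \left(-1\right) = -5 - \frac{1}{3} = - \frac{16}{3} \approx -5.3333$)
$G{\left(W,Z \right)} = \frac{W}{2}$ ($G{\left(W,Z \right)} = W \frac{1}{2} = \frac{W}{2}$)
$g{\left(m \right)} = 2 - \left(-5 + m\right)^{2}$ ($g{\left(m \right)} = 2 - \left(m - 5\right)^{2} = 2 - \left(-5 + m\right)^{2}$)
$\sqrt{g{\left(G{\left(B,-7 \right)} \right)} - 5484} = \sqrt{\left(2 - \left(-5 + \frac{1}{2} \left(- \frac{16}{3}\right)\right)^{2}\right) - 5484} = \sqrt{\left(2 - \left(-5 - \frac{8}{3}\right)^{2}\right) - 5484} = \sqrt{\left(2 - \left(- \frac{23}{3}\right)^{2}\right) - 5484} = \sqrt{\left(2 - \frac{529}{9}\right) - 5484} = \sqrt{- \frac{511}{9} - 5484} = \sqrt{- \frac{49867}{9}} = \frac{i \sqrt{49867}}{3}$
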